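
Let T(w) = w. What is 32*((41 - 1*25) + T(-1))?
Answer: 480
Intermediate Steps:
32*((41 - 1*25) + T(-1)) = 32*((41 - 1*25) - 1) = 32*((41 - 25) - 1) = 32*(16 - 1) = 32*15 = 480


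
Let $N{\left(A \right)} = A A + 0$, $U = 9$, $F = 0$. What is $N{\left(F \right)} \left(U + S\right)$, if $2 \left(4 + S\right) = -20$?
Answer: $0$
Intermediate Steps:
$N{\left(A \right)} = A^{2}$ ($N{\left(A \right)} = A^{2} + 0 = A^{2}$)
$S = -14$ ($S = -4 + \frac{1}{2} \left(-20\right) = -4 - 10 = -14$)
$N{\left(F \right)} \left(U + S\right) = 0^{2} \left(9 - 14\right) = 0 \left(-5\right) = 0$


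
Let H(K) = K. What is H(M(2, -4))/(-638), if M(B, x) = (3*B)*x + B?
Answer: 1/29 ≈ 0.034483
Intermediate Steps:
M(B, x) = B + 3*B*x (M(B, x) = 3*B*x + B = B + 3*B*x)
H(M(2, -4))/(-638) = (2*(1 + 3*(-4)))/(-638) = (2*(1 - 12))*(-1/638) = (2*(-11))*(-1/638) = -22*(-1/638) = 1/29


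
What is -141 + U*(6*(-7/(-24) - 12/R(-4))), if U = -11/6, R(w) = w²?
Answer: -3263/24 ≈ -135.96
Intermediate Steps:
U = -11/6 (U = -11*⅙ = -11/6 ≈ -1.8333)
-141 + U*(6*(-7/(-24) - 12/R(-4))) = -141 - 11*(-7/(-24) - 12/((-4)²)) = -141 - 11*(-7*(-1/24) - 12/16) = -141 - 11*(7/24 - 12*1/16) = -141 - 11*(7/24 - ¾) = -141 - 11*(-11)/24 = -141 - 11/6*(-11/4) = -141 + 121/24 = -3263/24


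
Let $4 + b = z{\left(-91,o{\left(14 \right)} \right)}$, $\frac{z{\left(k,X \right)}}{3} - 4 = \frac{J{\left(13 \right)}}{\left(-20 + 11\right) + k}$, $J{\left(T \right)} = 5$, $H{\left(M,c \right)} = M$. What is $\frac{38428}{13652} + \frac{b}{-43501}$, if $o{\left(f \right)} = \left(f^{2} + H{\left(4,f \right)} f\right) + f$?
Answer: $\frac{8357746299}{2969378260} \approx 2.8146$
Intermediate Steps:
$o{\left(f \right)} = f^{2} + 5 f$ ($o{\left(f \right)} = \left(f^{2} + 4 f\right) + f = f^{2} + 5 f$)
$z{\left(k,X \right)} = 12 + \frac{15}{-9 + k}$ ($z{\left(k,X \right)} = 12 + 3 \frac{5}{\left(-20 + 11\right) + k} = 12 + 3 \frac{5}{-9 + k} = 12 + \frac{15}{-9 + k}$)
$b = \frac{157}{20}$ ($b = -4 + \frac{3 \left(-31 + 4 \left(-91\right)\right)}{-9 - 91} = -4 + \frac{3 \left(-31 - 364\right)}{-100} = -4 + 3 \left(- \frac{1}{100}\right) \left(-395\right) = -4 + \frac{237}{20} = \frac{157}{20} \approx 7.85$)
$\frac{38428}{13652} + \frac{b}{-43501} = \frac{38428}{13652} + \frac{157}{20 \left(-43501\right)} = 38428 \cdot \frac{1}{13652} + \frac{157}{20} \left(- \frac{1}{43501}\right) = \frac{9607}{3413} - \frac{157}{870020} = \frac{8357746299}{2969378260}$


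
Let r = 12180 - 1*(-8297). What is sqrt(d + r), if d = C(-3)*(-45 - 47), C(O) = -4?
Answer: sqrt(20845) ≈ 144.38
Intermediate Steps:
d = 368 (d = -4*(-45 - 47) = -4*(-92) = 368)
r = 20477 (r = 12180 + 8297 = 20477)
sqrt(d + r) = sqrt(368 + 20477) = sqrt(20845)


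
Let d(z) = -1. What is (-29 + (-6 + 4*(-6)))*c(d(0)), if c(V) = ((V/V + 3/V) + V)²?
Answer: -531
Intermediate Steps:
c(V) = (1 + V + 3/V)² (c(V) = ((1 + 3/V) + V)² = (1 + V + 3/V)²)
(-29 + (-6 + 4*(-6)))*c(d(0)) = (-29 + (-6 + 4*(-6)))*((3 - 1 + (-1)²)²/(-1)²) = (-29 + (-6 - 24))*(1*(3 - 1 + 1)²) = (-29 - 30)*(1*3²) = -59*9 = -531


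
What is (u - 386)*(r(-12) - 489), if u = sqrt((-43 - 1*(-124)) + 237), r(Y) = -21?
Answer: 196860 - 510*sqrt(318) ≈ 1.8777e+5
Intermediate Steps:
u = sqrt(318) (u = sqrt((-43 + 124) + 237) = sqrt(81 + 237) = sqrt(318) ≈ 17.833)
(u - 386)*(r(-12) - 489) = (sqrt(318) - 386)*(-21 - 489) = (-386 + sqrt(318))*(-510) = 196860 - 510*sqrt(318)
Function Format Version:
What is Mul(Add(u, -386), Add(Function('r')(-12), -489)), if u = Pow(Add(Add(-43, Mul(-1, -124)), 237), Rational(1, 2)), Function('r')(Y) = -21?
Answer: Add(196860, Mul(-510, Pow(318, Rational(1, 2)))) ≈ 1.8777e+5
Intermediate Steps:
u = Pow(318, Rational(1, 2)) (u = Pow(Add(Add(-43, 124), 237), Rational(1, 2)) = Pow(Add(81, 237), Rational(1, 2)) = Pow(318, Rational(1, 2)) ≈ 17.833)
Mul(Add(u, -386), Add(Function('r')(-12), -489)) = Mul(Add(Pow(318, Rational(1, 2)), -386), Add(-21, -489)) = Mul(Add(-386, Pow(318, Rational(1, 2))), -510) = Add(196860, Mul(-510, Pow(318, Rational(1, 2))))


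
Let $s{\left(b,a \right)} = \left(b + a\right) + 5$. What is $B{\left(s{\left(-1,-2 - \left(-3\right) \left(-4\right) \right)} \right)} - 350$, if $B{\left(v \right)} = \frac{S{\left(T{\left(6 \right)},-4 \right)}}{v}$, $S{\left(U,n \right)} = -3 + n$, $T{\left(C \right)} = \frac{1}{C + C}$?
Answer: $- \frac{3493}{10} \approx -349.3$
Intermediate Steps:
$T{\left(C \right)} = \frac{1}{2 C}$
$s{\left(b,a \right)} = 5 + a + b$ ($s{\left(b,a \right)} = \left(a + b\right) + 5 = 5 + a + b$)
$B{\left(v \right)} = - \frac{7}{v}$ ($B{\left(v \right)} = \frac{-3 - 4}{v} = - \frac{7}{v}$)
$B{\left(s{\left(-1,-2 - \left(-3\right) \left(-4\right) \right)} \right)} - 350 = - \frac{7}{5 - \left(2 - -12\right) - 1} - 350 = - \frac{7}{5 - 14 - 1} - 350 = - \frac{7}{-10} - 350 = \left(-7\right) \left(- \frac{1}{10}\right) - 350 = \frac{7}{10} - 350 = - \frac{3493}{10}$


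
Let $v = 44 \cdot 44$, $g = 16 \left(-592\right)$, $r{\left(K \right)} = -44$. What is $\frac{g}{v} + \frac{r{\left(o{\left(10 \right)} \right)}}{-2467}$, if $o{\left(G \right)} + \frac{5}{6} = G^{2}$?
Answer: $- \frac{1455140}{298507} \approx -4.8747$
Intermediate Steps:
$o{\left(G \right)} = - \frac{5}{6} + G^{2}$
$g = -9472$
$v = 1936$
$\frac{g}{v} + \frac{r{\left(o{\left(10 \right)} \right)}}{-2467} = - \frac{9472}{1936} - \frac{44}{-2467} = \left(-9472\right) \frac{1}{1936} - - \frac{44}{2467} = - \frac{592}{121} + \frac{44}{2467} = - \frac{1455140}{298507}$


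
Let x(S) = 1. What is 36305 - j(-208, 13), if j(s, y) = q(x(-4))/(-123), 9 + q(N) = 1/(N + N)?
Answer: 8931013/246 ≈ 36305.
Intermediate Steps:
q(N) = -9 + 1/(2*N) (q(N) = -9 + 1/(N + N) = -9 + 1/(2*N))
j(s, y) = 17/246 (j(s, y) = (-9 + (1/2)/1)/(-123) = (-9 + (1/2)*1)*(-1/123) = (-9 + 1/2)*(-1/123) = -17/2*(-1/123) = 17/246)
36305 - j(-208, 13) = 36305 - 1*17/246 = 36305 - 17/246 = 8931013/246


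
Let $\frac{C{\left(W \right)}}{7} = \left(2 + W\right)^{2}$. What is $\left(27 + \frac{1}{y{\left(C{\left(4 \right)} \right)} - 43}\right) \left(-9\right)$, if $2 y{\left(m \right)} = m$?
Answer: $- \frac{20178}{83} \approx -243.11$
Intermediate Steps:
$C{\left(W \right)} = 7 \left(2 + W\right)^{2}$
$y{\left(m \right)} = \frac{m}{2}$
$\left(27 + \frac{1}{y{\left(C{\left(4 \right)} \right)} - 43}\right) \left(-9\right) = \left(27 + \frac{1}{\frac{7 \left(2 + 4\right)^{2}}{2} - 43}\right) \left(-9\right) = \left(27 + \frac{1}{\frac{7 \cdot 6^{2}}{2} - 43}\right) \left(-9\right) = \left(27 + \frac{1}{\frac{7 \cdot 36}{2} - 43}\right) \left(-9\right) = \left(27 + \frac{1}{\frac{1}{2} \cdot 252 - 43}\right) \left(-9\right) = \left(27 + \frac{1}{126 - 43}\right) \left(-9\right) = \left(27 + \frac{1}{83}\right) \left(-9\right) = \frac{2242}{83} \left(-9\right) = - \frac{20178}{83}$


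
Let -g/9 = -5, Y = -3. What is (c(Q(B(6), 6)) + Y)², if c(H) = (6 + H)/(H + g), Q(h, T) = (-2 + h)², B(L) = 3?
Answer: 17161/2116 ≈ 8.1101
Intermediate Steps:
g = 45 (g = -9*(-5) = 45)
c(H) = (6 + H)/(45 + H) (c(H) = (6 + H)/(H + 45) = (6 + H)/(45 + H))
(c(Q(B(6), 6)) + Y)² = ((6 + (-2 + 3)²)/(45 + (-2 + 3)²) - 3)² = ((6 + 1²)/(45 + 1²) - 3)² = ((6 + 1)/(45 + 1) - 3)² = (7/46 - 3)² = (-131/46)² = 17161/2116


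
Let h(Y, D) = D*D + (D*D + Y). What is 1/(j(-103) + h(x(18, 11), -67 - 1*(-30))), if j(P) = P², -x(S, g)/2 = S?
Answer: 1/13311 ≈ 7.5126e-5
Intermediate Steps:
x(S, g) = -2*S
h(Y, D) = Y + 2*D² (h(Y, D) = D² + (D² + Y) = D² + (Y + D²) = Y + 2*D²)
1/(j(-103) + h(x(18, 11), -67 - 1*(-30))) = 1/((-103)² + (-2*18 + 2*(-67 - 1*(-30))²)) = 1/(10609 + (-36 + 2*(-67 + 30)²)) = 1/(10609 + (-36 + 2*(-37)²)) = 1/(10609 + (-36 + 2*1369)) = 1/(10609 + (-36 + 2738)) = 1/(10609 + 2702) = 1/13311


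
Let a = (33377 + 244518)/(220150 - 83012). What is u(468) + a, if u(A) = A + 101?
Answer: 78309417/137138 ≈ 571.03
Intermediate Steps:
u(A) = 101 + A
a = 277895/137138 ≈ 2.0264
u(468) + a = (101 + 468) + 277895/137138 = 569 + 277895/137138 = 78309417/137138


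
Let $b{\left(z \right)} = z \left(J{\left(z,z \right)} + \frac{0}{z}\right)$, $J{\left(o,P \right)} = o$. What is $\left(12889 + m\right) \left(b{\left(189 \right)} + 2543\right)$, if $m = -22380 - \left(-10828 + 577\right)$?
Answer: $29080640$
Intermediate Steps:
$m = -12129$ ($m = -22380 - -10251 = -22380 + 10251 = -12129$)
$b{\left(z \right)} = z^{2}$ ($b{\left(z \right)} = z \left(z + \frac{0}{z}\right) = z \left(z + 0\right) = z z = z^{2}$)
$\left(12889 + m\right) \left(b{\left(189 \right)} + 2543\right) = \left(12889 - 12129\right) \left(189^{2} + 2543\right) = 760 \left(35721 + 2543\right) = 760 \cdot 38264 = 29080640$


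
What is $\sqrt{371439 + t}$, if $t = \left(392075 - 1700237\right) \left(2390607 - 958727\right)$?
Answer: $i \sqrt{1873130633121} \approx 1.3686 \cdot 10^{6} i$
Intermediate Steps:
$t = -1873131004560$ ($t = \left(-1308162\right) 1431880 = -1873131004560$)
$\sqrt{371439 + t} = \sqrt{371439 - 1873131004560} = \sqrt{-1873130633121} = i \sqrt{1873130633121}$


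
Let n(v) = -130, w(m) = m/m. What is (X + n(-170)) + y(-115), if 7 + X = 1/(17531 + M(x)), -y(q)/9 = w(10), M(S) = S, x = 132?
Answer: -2578797/17663 ≈ -146.00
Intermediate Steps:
w(m) = 1
y(q) = -9 (y(q) = -9*1 = -9)
X = -123640/17663 (X = -7 + 1/(17531 + 132) = -7 + 1/17663 = -123640/17663 ≈ -6.9999)
(X + n(-170)) + y(-115) = (-123640/17663 - 130) - 9 = -2419830/17663 - 9 = -2578797/17663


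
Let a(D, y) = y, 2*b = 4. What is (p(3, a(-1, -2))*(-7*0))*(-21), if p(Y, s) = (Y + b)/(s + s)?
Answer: 0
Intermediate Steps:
b = 2 (b = (½)*4 = 2)
p(Y, s) = (2 + Y)/(2*s) (p(Y, s) = (Y + 2)/(s + s) = (2 + Y)/((2*s)) = (2 + Y)*(1/(2*s)) = (2 + Y)/(2*s))
(p(3, a(-1, -2))*(-7*0))*(-21) = (((½)*(2 + 3)/(-2))*(-7*0))*(-21) = (((½)*(-½)*5)*0)*(-21) = -5/4*0*(-21) = 0*(-21) = 0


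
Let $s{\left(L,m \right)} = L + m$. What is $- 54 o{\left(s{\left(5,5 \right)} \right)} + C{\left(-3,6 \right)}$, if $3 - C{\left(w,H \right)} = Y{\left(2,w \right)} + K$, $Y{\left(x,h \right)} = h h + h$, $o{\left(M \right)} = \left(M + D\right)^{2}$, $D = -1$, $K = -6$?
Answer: $-4371$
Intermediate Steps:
$o{\left(M \right)} = \left(-1 + M\right)^{2}$ ($o{\left(M \right)} = \left(M - 1\right)^{2} = \left(-1 + M\right)^{2}$)
$Y{\left(x,h \right)} = h + h^{2}$ ($Y{\left(x,h \right)} = h^{2} + h = h + h^{2}$)
$C{\left(w,H \right)} = 9 - w \left(1 + w\right)$ ($C{\left(w,H \right)} = 3 - \left(w \left(1 + w\right) - 6\right) = 3 - \left(-6 + w \left(1 + w\right)\right) = 9 - w \left(1 + w\right)$)
$- 54 o{\left(s{\left(5,5 \right)} \right)} + C{\left(-3,6 \right)} = - 54 \left(-1 + \left(5 + 5\right)\right)^{2} + \left(9 - - 3 \left(1 - 3\right)\right) = - 54 \left(-1 + 10\right)^{2} + \left(9 - \left(-3\right) \left(-2\right)\right) = - 54 \cdot 9^{2} + \left(9 - 6\right) = \left(-54\right) 81 + 3 = -4374 + 3 = -4371$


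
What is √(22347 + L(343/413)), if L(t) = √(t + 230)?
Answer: √(77789907 + 59*√803521)/59 ≈ 149.54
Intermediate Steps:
L(t) = √(230 + t)
√(22347 + L(343/413)) = √(22347 + √(230 + 343/413)) = √(22347 + √(230 + 343*(1/413))) = √(22347 + √(230 + 49/59)) = √(22347 + √(13619/59)) = √(22347 + √803521/59)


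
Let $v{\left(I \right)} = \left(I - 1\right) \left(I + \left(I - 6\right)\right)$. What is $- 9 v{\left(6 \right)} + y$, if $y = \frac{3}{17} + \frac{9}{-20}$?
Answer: $- \frac{91893}{340} \approx -270.27$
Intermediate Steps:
$v{\left(I \right)} = \left(-1 + I\right) \left(-6 + 2 I\right)$ ($v{\left(I \right)} = \left(-1 + I\right) \left(I + \left(I - 6\right)\right) = \left(-1 + I\right) \left(I + \left(-6 + I\right)\right) = \left(-1 + I\right) \left(-6 + 2 I\right)$)
$y = - \frac{93}{340}$ ($y = 3 \cdot \frac{1}{17} + 9 \left(- \frac{1}{20}\right) = \frac{3}{17} - \frac{9}{20} = - \frac{93}{340} \approx -0.27353$)
$- 9 v{\left(6 \right)} + y = - 9 \left(6 - 48 + 2 \cdot 6^{2}\right) - \frac{93}{340} = - 9 \left(6 - 48 + 2 \cdot 36\right) - \frac{93}{340} = - 9 \left(6 - 48 + 72\right) - \frac{93}{340} = \left(-9\right) 30 - \frac{93}{340} = -270 - \frac{93}{340} = - \frac{91893}{340}$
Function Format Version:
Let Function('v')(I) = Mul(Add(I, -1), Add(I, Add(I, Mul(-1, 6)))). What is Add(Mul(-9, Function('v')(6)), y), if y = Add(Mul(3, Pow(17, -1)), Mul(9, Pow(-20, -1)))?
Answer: Rational(-91893, 340) ≈ -270.27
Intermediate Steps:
Function('v')(I) = Mul(Add(-1, I), Add(-6, Mul(2, I))) (Function('v')(I) = Mul(Add(-1, I), Add(I, Add(I, -6))) = Mul(Add(-1, I), Add(I, Add(-6, I))) = Mul(Add(-1, I), Add(-6, Mul(2, I))))
y = Rational(-93, 340) (y = Add(Mul(3, Rational(1, 17)), Mul(9, Rational(-1, 20))) = Add(Rational(3, 17), Rational(-9, 20)) = Rational(-93, 340) ≈ -0.27353)
Add(Mul(-9, Function('v')(6)), y) = Add(Mul(-9, Add(6, Mul(-8, 6), Mul(2, Pow(6, 2)))), Rational(-93, 340)) = Add(Mul(-9, Add(6, -48, Mul(2, 36))), Rational(-93, 340)) = Add(Mul(-9, Add(6, -48, 72)), Rational(-93, 340)) = Add(Mul(-9, 30), Rational(-93, 340)) = Add(-270, Rational(-93, 340)) = Rational(-91893, 340)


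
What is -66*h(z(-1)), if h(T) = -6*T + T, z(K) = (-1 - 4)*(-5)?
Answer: 8250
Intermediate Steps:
z(K) = 25 (z(K) = -5*(-5) = 25)
h(T) = -5*T
-66*h(z(-1)) = -(-330)*25 = -66*(-125) = 8250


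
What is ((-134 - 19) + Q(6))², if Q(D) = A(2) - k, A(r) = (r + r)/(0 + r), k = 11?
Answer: 26244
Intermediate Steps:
A(r) = 2 (A(r) = (2*r)/r = 2)
Q(D) = -9 (Q(D) = 2 - 1*11 = 2 - 11 = -9)
((-134 - 19) + Q(6))² = ((-134 - 19) - 9)² = (-153 - 9)² = (-162)² = 26244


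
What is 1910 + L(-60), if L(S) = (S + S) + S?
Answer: 1730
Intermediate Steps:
L(S) = 3*S (L(S) = 2*S + S = 3*S)
1910 + L(-60) = 1910 + 3*(-60) = 1910 - 180 = 1730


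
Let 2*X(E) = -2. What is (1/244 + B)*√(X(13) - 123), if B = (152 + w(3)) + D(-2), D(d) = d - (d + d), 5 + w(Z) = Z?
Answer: 37089*I*√31/122 ≈ 1692.6*I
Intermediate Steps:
X(E) = -1 (X(E) = (½)*(-2) = -1)
w(Z) = -5 + Z
D(d) = -d (D(d) = d - 2*d = -d)
B = 152 (B = (152 + (-5 + 3)) - 1*(-2) = (152 - 2) + 2 = 150 + 2 = 152)
(1/244 + B)*√(X(13) - 123) = (1/244 + 152)*√(-1 - 123) = (1/244 + 152)*√(-124) = 37089*(2*I*√31)/244 = 37089*I*√31/122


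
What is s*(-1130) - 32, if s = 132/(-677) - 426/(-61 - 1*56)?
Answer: -103659076/26403 ≈ -3926.0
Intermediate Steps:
s = 90986/26403 (s = 132*(-1/677) - 426/(-61 - 56) = -132/677 - 426/(-117) = -132/677 - 426*(-1/117) = -132/677 + 142/39 = 90986/26403 ≈ 3.4460)
s*(-1130) - 32 = (90986/26403)*(-1130) - 32 = -102814180/26403 - 32 = -103659076/26403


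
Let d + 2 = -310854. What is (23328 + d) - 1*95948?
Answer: -383476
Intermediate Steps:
d = -310856 (d = -2 - 310854 = -310856)
(23328 + d) - 1*95948 = (23328 - 310856) - 1*95948 = -287528 - 95948 = -383476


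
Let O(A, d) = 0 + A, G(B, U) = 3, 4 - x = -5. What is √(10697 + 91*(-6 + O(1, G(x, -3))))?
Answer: 3*√1138 ≈ 101.20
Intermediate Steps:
x = 9 (x = 4 - 1*(-5) = 4 + 5 = 9)
O(A, d) = A
√(10697 + 91*(-6 + O(1, G(x, -3)))) = √(10697 + 91*(-6 + 1)) = √(10697 + 91*(-5)) = √(10697 - 455) = √10242 = 3*√1138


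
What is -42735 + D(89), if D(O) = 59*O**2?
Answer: 424604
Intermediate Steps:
-42735 + D(89) = -42735 + 59*89**2 = -42735 + 59*7921 = -42735 + 467339 = 424604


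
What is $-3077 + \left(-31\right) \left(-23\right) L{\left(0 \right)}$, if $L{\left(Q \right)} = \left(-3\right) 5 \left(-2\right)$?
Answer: $18313$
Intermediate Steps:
$L{\left(Q \right)} = 30$ ($L{\left(Q \right)} = \left(-15\right) \left(-2\right) = 30$)
$-3077 + \left(-31\right) \left(-23\right) L{\left(0 \right)} = -3077 + \left(-31\right) \left(-23\right) 30 = -3077 + 713 \cdot 30 = -3077 + 21390 = 18313$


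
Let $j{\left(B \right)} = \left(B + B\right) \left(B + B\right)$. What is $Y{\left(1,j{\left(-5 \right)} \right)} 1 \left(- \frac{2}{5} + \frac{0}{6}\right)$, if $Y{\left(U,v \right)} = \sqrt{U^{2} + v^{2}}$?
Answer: $- \frac{2 \sqrt{10001}}{5} \approx -40.002$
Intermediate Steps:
$j{\left(B \right)} = 4 B^{2}$ ($j{\left(B \right)} = 2 B 2 B = 4 B^{2}$)
$Y{\left(1,j{\left(-5 \right)} \right)} 1 \left(- \frac{2}{5} + \frac{0}{6}\right) = \sqrt{1^{2} + \left(4 \left(-5\right)^{2}\right)^{2}} \cdot 1 \left(- \frac{2}{5} + \frac{0}{6}\right) = \sqrt{1 + \left(4 \cdot 25\right)^{2}} \cdot 1 \left(\left(-2\right) \frac{1}{5} + 0 \cdot \frac{1}{6}\right) = \sqrt{1 + 100^{2}} \cdot 1 \left(- \frac{2}{5} + 0\right) = \sqrt{1 + 10000} \cdot 1 \left(- \frac{2}{5}\right) = \sqrt{10001} \cdot 1 \left(- \frac{2}{5}\right) = \sqrt{10001} \left(- \frac{2}{5}\right) = - \frac{2 \sqrt{10001}}{5}$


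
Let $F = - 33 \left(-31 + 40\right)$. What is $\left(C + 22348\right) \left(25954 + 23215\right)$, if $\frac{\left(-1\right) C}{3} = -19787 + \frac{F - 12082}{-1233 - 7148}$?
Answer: $\frac{33669259060648}{8381} \approx 4.0173 \cdot 10^{9}$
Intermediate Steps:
$F = -297$ ($F = \left(-33\right) 9 = -297$)
$C = \frac{497467404}{8381}$ ($C = - 3 \left(-19787 + \frac{-297 - 12082}{-1233 - 7148}\right) = - 3 \left(-19787 - \frac{12379}{-8381}\right) = - 3 \left(-19787 - - \frac{12379}{8381}\right) = - 3 \left(-19787 + \frac{12379}{8381}\right) = \left(-3\right) \left(- \frac{165822468}{8381}\right) = \frac{497467404}{8381} \approx 59357.0$)
$\left(C + 22348\right) \left(25954 + 23215\right) = \left(\frac{497467404}{8381} + 22348\right) \left(25954 + 23215\right) = \frac{684765992}{8381} \cdot 49169 = \frac{33669259060648}{8381}$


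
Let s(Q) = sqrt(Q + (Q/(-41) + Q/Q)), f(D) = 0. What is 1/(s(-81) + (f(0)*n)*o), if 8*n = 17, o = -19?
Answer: -I*sqrt(131159)/3199 ≈ -0.11321*I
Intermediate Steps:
n = 17/8 (n = (1/8)*17 = 17/8 ≈ 2.1250)
s(Q) = sqrt(1 + 40*Q/41) (s(Q) = sqrt(Q + (Q*(-1/41) + 1)) = sqrt(Q + (-Q/41 + 1)) = sqrt(Q + (1 - Q/41)) = sqrt(1 + 40*Q/41))
1/(s(-81) + (f(0)*n)*o) = 1/(sqrt(1681 + 1640*(-81))/41 + (0*(17/8))*(-19)) = 1/(sqrt(1681 - 132840)/41 + 0*(-19)) = 1/(sqrt(-131159)/41 + 0) = 1/((I*sqrt(131159))/41 + 0) = 1/(I*sqrt(131159)/41 + 0) = 1/(I*sqrt(131159)/41) = -I*sqrt(131159)/3199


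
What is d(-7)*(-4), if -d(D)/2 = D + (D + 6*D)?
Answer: -448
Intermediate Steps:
d(D) = -16*D (d(D) = -2*(D + (D + 6*D)) = -2*(D + 7*D) = -16*D)
d(-7)*(-4) = -16*(-7)*(-4) = 112*(-4) = -448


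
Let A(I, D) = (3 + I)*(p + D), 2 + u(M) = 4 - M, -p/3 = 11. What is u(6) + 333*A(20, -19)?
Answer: -398272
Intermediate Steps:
p = -33 (p = -3*11 = -33)
u(M) = 2 - M (u(M) = -2 + (4 - M) = 2 - M)
A(I, D) = (-33 + D)*(3 + I) (A(I, D) = (3 + I)*(-33 + D) = (-33 + D)*(3 + I))
u(6) + 333*A(20, -19) = (2 - 1*6) + 333*(-99 - 33*20 + 3*(-19) - 19*20) = (2 - 6) + 333*(-99 - 660 - 57 - 380) = -4 + 333*(-1196) = -4 - 398268 = -398272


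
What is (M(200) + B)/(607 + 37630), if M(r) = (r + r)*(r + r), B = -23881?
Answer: 136119/38237 ≈ 3.5599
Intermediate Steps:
M(r) = 4*r**2 (M(r) = (2*r)*(2*r) = 4*r**2)
(M(200) + B)/(607 + 37630) = (4*200**2 - 23881)/(607 + 37630) = (4*40000 - 23881)/38237 = (160000 - 23881)*(1/38237) = 136119*(1/38237) = 136119/38237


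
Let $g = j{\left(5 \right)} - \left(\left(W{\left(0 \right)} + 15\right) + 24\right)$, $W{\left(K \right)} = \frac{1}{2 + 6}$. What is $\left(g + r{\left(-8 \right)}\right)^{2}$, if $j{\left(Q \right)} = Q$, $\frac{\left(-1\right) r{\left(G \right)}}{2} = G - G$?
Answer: $\frac{74529}{64} \approx 1164.5$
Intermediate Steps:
$W{\left(K \right)} = \frac{1}{8}$
$r{\left(G \right)} = 0$ ($r{\left(G \right)} = - 2 \left(G - G\right) = \left(-2\right) 0 = 0$)
$g = - \frac{273}{8}$ ($g = 5 - \left(\left(\frac{1}{8} + 15\right) + 24\right) = 5 - \left(\frac{121}{8} + 24\right) = 5 - \frac{313}{8} = - \frac{273}{8} \approx -34.125$)
$\left(g + r{\left(-8 \right)}\right)^{2} = \left(- \frac{273}{8} + 0\right)^{2} = \left(- \frac{273}{8}\right)^{2} = \frac{74529}{64}$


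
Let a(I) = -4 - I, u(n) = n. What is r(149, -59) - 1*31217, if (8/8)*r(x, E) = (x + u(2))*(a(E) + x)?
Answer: -413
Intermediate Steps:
r(x, E) = (2 + x)*(-4 + x - E) (r(x, E) = (x + 2)*((-4 - E) + x) = (2 + x)*(-4 + x - E))
r(149, -59) - 1*31217 = (-8 + 149² - 2*(-59) - 2*149 - 1*(-59)*149) - 1*31217 = (-8 + 22201 + 118 - 298 + 8791) - 31217 = 30804 - 31217 = -413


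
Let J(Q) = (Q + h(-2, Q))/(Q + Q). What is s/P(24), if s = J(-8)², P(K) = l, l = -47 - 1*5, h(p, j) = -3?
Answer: -121/13312 ≈ -0.0090895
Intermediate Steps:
l = -52 (l = -47 - 5 = -52)
P(K) = -52
J(Q) = (-3 + Q)/(2*Q) (J(Q) = (Q - 3)/(Q + Q) = (-3 + Q)/((2*Q)) = (-3 + Q)*(1/(2*Q)) = (-3 + Q)/(2*Q))
s = 121/256 (s = ((½)*(-3 - 8)/(-8))² = ((½)*(-⅛)*(-11))² = (11/16)² = 121/256 ≈ 0.47266)
s/P(24) = (121/256)/(-52) = (121/256)*(-1/52) = -121/13312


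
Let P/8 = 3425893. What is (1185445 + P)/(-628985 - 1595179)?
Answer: -9530863/741388 ≈ -12.855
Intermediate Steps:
P = 27407144 (P = 8*3425893 = 27407144)
(1185445 + P)/(-628985 - 1595179) = (1185445 + 27407144)/(-628985 - 1595179) = 28592589/(-2224164) = 28592589*(-1/2224164) = -9530863/741388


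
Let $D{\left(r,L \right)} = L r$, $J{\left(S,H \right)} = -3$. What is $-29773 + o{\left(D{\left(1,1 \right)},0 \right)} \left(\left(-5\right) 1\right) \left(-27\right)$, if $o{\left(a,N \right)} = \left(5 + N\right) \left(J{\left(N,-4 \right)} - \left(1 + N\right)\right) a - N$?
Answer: $-32473$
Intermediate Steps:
$o{\left(a,N \right)} = - N + a \left(-4 - N\right) \left(5 + N\right)$ ($o{\left(a,N \right)} = \left(5 + N\right) \left(-3 - \left(1 + N\right)\right) a - N = \left(5 + N\right) \left(-4 - N\right) a - N = \left(-4 - N\right) \left(5 + N\right) a - N = a \left(-4 - N\right) \left(5 + N\right) - N = - N + a \left(-4 - N\right) \left(5 + N\right)$)
$-29773 + o{\left(D{\left(1,1 \right)},0 \right)} \left(\left(-5\right) 1\right) \left(-27\right) = -29773 + \left(\left(-1\right) 0 - 20 \cdot 1 \cdot 1 - 1 \cdot 1 \cdot 0^{2} - 0 \cdot 1 \cdot 1\right) \left(\left(-5\right) 1\right) \left(-27\right) = -29773 + \left(0 - 20 - 1 \cdot 0 - 0 \cdot 1\right) \left(-5\right) \left(-27\right) = -29773 + \left(0 - 20 + 0 + 0\right) \left(-5\right) \left(-27\right) = -29773 + \left(-20\right) \left(-5\right) \left(-27\right) = -29773 + 100 \left(-27\right) = -29773 - 2700 = -32473$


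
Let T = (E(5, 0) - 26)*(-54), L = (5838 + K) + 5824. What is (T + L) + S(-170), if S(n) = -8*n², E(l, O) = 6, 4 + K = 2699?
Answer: -215763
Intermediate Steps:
K = 2695 (K = -4 + 2699 = 2695)
L = 14357 (L = (5838 + 2695) + 5824 = 8533 + 5824 = 14357)
T = 1080 (T = (6 - 26)*(-54) = -20*(-54) = 1080)
(T + L) + S(-170) = (1080 + 14357) - 8*(-170)² = 15437 - 8*28900 = 15437 - 231200 = -215763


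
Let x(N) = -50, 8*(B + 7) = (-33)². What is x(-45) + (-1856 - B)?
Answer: -16281/8 ≈ -2035.1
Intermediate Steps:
B = 1033/8 (B = -7 + (⅛)*(-33)² = -7 + (⅛)*1089 = -7 + 1089/8 = 1033/8 ≈ 129.13)
x(-45) + (-1856 - B) = -50 + (-1856 - 1*1033/8) = -50 + (-1856 - 1033/8) = -50 - 15881/8 = -16281/8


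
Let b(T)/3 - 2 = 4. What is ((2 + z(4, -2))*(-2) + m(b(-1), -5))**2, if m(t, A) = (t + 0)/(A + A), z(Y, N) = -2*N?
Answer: 4761/25 ≈ 190.44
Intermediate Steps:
b(T) = 18 (b(T) = 6 + 3*4 = 6 + 12 = 18)
m(t, A) = t/(2*A) (m(t, A) = t/((2*A)) = t*(1/(2*A)) = t/(2*A))
((2 + z(4, -2))*(-2) + m(b(-1), -5))**2 = ((2 - 2*(-2))*(-2) + (1/2)*18/(-5))**2 = ((2 + 4)*(-2) + (1/2)*18*(-1/5))**2 = (6*(-2) - 9/5)**2 = (-12 - 9/5)**2 = (-69/5)**2 = 4761/25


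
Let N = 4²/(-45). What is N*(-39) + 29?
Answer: 643/15 ≈ 42.867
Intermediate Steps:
N = -16/45 (N = 16*(-1/45) = -16/45 ≈ -0.35556)
N*(-39) + 29 = -16/45*(-39) + 29 = 208/15 + 29 = 643/15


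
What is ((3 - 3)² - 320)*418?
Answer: -133760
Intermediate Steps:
((3 - 3)² - 320)*418 = (0² - 320)*418 = (0 - 320)*418 = -320*418 = -133760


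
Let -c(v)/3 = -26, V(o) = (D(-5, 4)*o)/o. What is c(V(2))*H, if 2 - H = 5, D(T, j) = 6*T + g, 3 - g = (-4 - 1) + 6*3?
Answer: -234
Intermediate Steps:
g = -10 (g = 3 - ((-4 - 1) + 6*3) = 3 - (-5 + 18) = 3 - 1*13 = 3 - 13 = -10)
D(T, j) = -10 + 6*T (D(T, j) = 6*T - 10 = -10 + 6*T)
H = -3 (H = 2 - 1*5 = 2 - 5 = -3)
V(o) = -40 (V(o) = ((-10 + 6*(-5))*o)/o = ((-10 - 30)*o)/o = (-40*o)/o = -40)
c(v) = 78 (c(v) = -3*(-26) = 78)
c(V(2))*H = 78*(-3) = -234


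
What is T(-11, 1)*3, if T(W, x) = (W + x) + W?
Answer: -63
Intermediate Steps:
T(W, x) = x + 2*W
T(-11, 1)*3 = (1 + 2*(-11))*3 = (1 - 22)*3 = -21*3 = -63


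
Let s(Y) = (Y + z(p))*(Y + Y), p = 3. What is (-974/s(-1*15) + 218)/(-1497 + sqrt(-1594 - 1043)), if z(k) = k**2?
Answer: -9547367/67309380 - 19133*I*sqrt(293)/67309380 ≈ -0.14184 - 0.0048657*I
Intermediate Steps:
s(Y) = 2*Y*(9 + Y) (s(Y) = (Y + 3**2)*(Y + Y) = (Y + 9)*(2*Y) = (9 + Y)*(2*Y) = 2*Y*(9 + Y))
(-974/s(-1*15) + 218)/(-1497 + sqrt(-1594 - 1043)) = (-974*(-1/(30*(9 - 1*15))) + 218)/(-1497 + sqrt(-1594 - 1043)) = (-974*(-1/(30*(9 - 15))) + 218)/(-1497 + sqrt(-2637)) = (-974/(2*(-15)*(-6)) + 218)/(-1497 + 3*I*sqrt(293)) = (-974/180 + 218)/(-1497 + 3*I*sqrt(293)) = (-974*1/180 + 218)/(-1497 + 3*I*sqrt(293)) = (-487/90 + 218)/(-1497 + 3*I*sqrt(293)) = 19133/(90*(-1497 + 3*I*sqrt(293)))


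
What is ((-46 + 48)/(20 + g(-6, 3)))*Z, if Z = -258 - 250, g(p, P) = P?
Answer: -1016/23 ≈ -44.174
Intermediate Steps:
Z = -508
((-46 + 48)/(20 + g(-6, 3)))*Z = ((-46 + 48)/(20 + 3))*(-508) = (2/23)*(-508) = -1016/23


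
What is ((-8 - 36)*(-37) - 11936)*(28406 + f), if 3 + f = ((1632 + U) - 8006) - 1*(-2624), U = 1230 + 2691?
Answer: -294540792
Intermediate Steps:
U = 3921
f = 168 (f = -3 + (((1632 + 3921) - 8006) - 1*(-2624)) = -3 + ((5553 - 8006) + 2624) = -3 + (-2453 + 2624) = -3 + 171 = 168)
((-8 - 36)*(-37) - 11936)*(28406 + f) = ((-8 - 36)*(-37) - 11936)*(28406 + 168) = (-44*(-37) - 11936)*28574 = (1628 - 11936)*28574 = -10308*28574 = -294540792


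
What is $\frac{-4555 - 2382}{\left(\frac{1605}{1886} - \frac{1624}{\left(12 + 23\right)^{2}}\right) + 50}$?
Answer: $- \frac{2289556850}{16345823} \approx -140.07$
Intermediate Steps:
$\frac{-4555 - 2382}{\left(\frac{1605}{1886} - \frac{1624}{\left(12 + 23\right)^{2}}\right) + 50} = - \frac{6937}{\left(1605 \cdot \frac{1}{1886} - \frac{1624}{35^{2}}\right) + 50} = - \frac{6937}{\left(\frac{1605}{1886} - \frac{1624}{1225}\right) + 50} = - \frac{6937}{\left(\frac{1605}{1886} - \frac{232}{175}\right) + 50} = - \frac{6937}{- \frac{156677}{330050} + 50} = - \frac{6937}{\frac{16345823}{330050}} = \left(-6937\right) \frac{330050}{16345823} = - \frac{2289556850}{16345823}$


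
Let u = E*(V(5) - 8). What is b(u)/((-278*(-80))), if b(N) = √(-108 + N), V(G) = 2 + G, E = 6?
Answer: I*√114/22240 ≈ 0.00048008*I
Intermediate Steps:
u = -6 (u = 6*((2 + 5) - 8) = 6*(7 - 8) = 6*(-1) = -6)
b(u)/((-278*(-80))) = √(-108 - 6)/((-278*(-80))) = √(-114)/22240 = (I*√114)*(1/22240) = I*√114/22240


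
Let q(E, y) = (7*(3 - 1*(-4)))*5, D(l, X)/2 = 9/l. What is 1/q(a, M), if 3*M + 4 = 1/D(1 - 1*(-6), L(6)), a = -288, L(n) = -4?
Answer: 1/245 ≈ 0.0040816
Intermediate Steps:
D(l, X) = 18/l (D(l, X) = 2*(9/l) = 18/l)
M = -65/54 (M = -4/3 + 1/(3*((18/(1 - 1*(-6))))) = -4/3 + 1/(3*((18/(1 + 6)))) = -4/3 + 1/(3*((18/7))) = -4/3 + 1/(3*((18*(⅐)))) = -4/3 + 1/(3*(18/7)) = -4/3 + (⅓)*(7/18) = -4/3 + 7/54 = -65/54 ≈ -1.2037)
q(E, y) = 245 (q(E, y) = (7*(3 + 4))*5 = (7*7)*5 = 49*5 = 245)
1/q(a, M) = 1/245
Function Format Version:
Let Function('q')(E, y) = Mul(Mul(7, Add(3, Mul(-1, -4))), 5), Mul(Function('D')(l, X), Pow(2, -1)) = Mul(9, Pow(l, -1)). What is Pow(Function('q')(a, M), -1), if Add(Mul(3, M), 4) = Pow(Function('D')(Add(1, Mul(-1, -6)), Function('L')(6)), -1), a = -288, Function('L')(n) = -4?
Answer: Rational(1, 245) ≈ 0.0040816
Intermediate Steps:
Function('D')(l, X) = Mul(18, Pow(l, -1)) (Function('D')(l, X) = Mul(2, Mul(9, Pow(l, -1))) = Mul(18, Pow(l, -1)))
M = Rational(-65, 54) (M = Add(Rational(-4, 3), Mul(Rational(1, 3), Pow(Mul(18, Pow(Add(1, Mul(-1, -6)), -1)), -1))) = Add(Rational(-4, 3), Mul(Rational(1, 3), Pow(Mul(18, Pow(Add(1, 6), -1)), -1))) = Add(Rational(-4, 3), Mul(Rational(1, 3), Pow(Mul(18, Pow(7, -1)), -1))) = Add(Rational(-4, 3), Mul(Rational(1, 3), Pow(Mul(18, Rational(1, 7)), -1))) = Add(Rational(-4, 3), Mul(Rational(1, 3), Pow(Rational(18, 7), -1))) = Add(Rational(-4, 3), Mul(Rational(1, 3), Rational(7, 18))) = Add(Rational(-4, 3), Rational(7, 54)) = Rational(-65, 54) ≈ -1.2037)
Function('q')(E, y) = 245 (Function('q')(E, y) = Mul(Mul(7, Add(3, 4)), 5) = Mul(Mul(7, 7), 5) = Mul(49, 5) = 245)
Pow(Function('q')(a, M), -1) = Pow(245, -1) = Rational(1, 245)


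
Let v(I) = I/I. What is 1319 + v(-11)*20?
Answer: 1339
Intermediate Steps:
v(I) = 1
1319 + v(-11)*20 = 1319 + 1*20 = 1319 + 20 = 1339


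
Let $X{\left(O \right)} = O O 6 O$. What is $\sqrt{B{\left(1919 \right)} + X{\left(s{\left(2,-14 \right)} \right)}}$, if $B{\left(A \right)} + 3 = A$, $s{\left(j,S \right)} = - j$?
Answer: $2 \sqrt{467} \approx 43.22$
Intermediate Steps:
$B{\left(A \right)} = -3 + A$
$X{\left(O \right)} = 6 O^{3}$ ($X{\left(O \right)} = O^{2} \cdot 6 O = 6 O^{2} O = 6 O^{3}$)
$\sqrt{B{\left(1919 \right)} + X{\left(s{\left(2,-14 \right)} \right)}} = \sqrt{\left(-3 + 1919\right) + 6 \left(\left(-1\right) 2\right)^{3}} = \sqrt{1916 + 6 \left(-2\right)^{3}} = \sqrt{1916 + 6 \left(-8\right)} = \sqrt{1916 - 48} = \sqrt{1868} = 2 \sqrt{467}$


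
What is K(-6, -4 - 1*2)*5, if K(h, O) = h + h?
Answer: -60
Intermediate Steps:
K(h, O) = 2*h
K(-6, -4 - 1*2)*5 = (2*(-6))*5 = -12*5 = -60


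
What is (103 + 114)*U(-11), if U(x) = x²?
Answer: 26257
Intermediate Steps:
(103 + 114)*U(-11) = (103 + 114)*(-11)² = 217*121 = 26257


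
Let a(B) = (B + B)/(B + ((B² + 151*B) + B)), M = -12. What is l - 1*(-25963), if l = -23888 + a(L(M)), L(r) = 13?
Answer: 172226/83 ≈ 2075.0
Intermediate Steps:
a(B) = 2*B/(B² + 153*B) (a(B) = (2*B)/(B + (B² + 152*B)) = (2*B)/(B² + 153*B) = 2*B/(B² + 153*B))
l = -1982703/83 (l = -23888 + 2/(153 + 13) = -23888 + 2/166 = -23888 + 2*(1/166) = -23888 + 1/83 = -1982703/83 ≈ -23888.)
l - 1*(-25963) = -1982703/83 - 1*(-25963) = -1982703/83 + 25963 = 172226/83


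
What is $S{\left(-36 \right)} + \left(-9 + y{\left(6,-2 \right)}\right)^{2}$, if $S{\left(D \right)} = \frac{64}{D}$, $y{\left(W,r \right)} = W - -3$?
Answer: $- \frac{16}{9} \approx -1.7778$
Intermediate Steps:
$y{\left(W,r \right)} = 3 + W$ ($y{\left(W,r \right)} = W + 3 = 3 + W$)
$S{\left(-36 \right)} + \left(-9 + y{\left(6,-2 \right)}\right)^{2} = \frac{64}{-36} + \left(-9 + \left(3 + 6\right)\right)^{2} = 64 \left(- \frac{1}{36}\right) + \left(-9 + 9\right)^{2} = - \frac{16}{9} + 0^{2} = - \frac{16}{9} + 0 = - \frac{16}{9}$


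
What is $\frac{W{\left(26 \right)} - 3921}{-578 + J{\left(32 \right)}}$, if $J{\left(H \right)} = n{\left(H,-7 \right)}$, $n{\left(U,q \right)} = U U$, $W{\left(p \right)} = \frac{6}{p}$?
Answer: $- \frac{25485}{2899} \approx -8.791$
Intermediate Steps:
$n{\left(U,q \right)} = U^{2}$
$J{\left(H \right)} = H^{2}$
$\frac{W{\left(26 \right)} - 3921}{-578 + J{\left(32 \right)}} = \frac{\frac{6}{26} - 3921}{-578 + 32^{2}} = \frac{6 \cdot \frac{1}{26} - 3921}{-578 + 1024} = \frac{\frac{3}{13} - 3921}{446} = \left(- \frac{50970}{13}\right) \frac{1}{446} = - \frac{25485}{2899}$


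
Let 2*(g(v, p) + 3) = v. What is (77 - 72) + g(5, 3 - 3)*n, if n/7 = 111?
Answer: -767/2 ≈ -383.50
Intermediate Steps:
n = 777 (n = 7*111 = 777)
g(v, p) = -3 + v/2
(77 - 72) + g(5, 3 - 3)*n = (77 - 72) + (-3 + (1/2)*5)*777 = 5 + (-3 + 5/2)*777 = 5 - 1/2*777 = 5 - 777/2 = -767/2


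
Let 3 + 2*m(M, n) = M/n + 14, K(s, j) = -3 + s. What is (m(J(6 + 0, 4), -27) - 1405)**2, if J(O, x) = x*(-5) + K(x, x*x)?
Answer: 1427101729/729 ≈ 1.9576e+6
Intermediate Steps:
J(O, x) = -3 - 4*x (J(O, x) = x*(-5) + (-3 + x) = -5*x + (-3 + x) = -3 - 4*x)
m(M, n) = 11/2 + M/(2*n) (m(M, n) = -3/2 + (M/n + 14)/2 = -3/2 + (14 + M/n)/2 = -3/2 + (7 + M/(2*n)) = 11/2 + M/(2*n))
(m(J(6 + 0, 4), -27) - 1405)**2 = ((1/2)*((-3 - 4*4) + 11*(-27))/(-27) - 1405)**2 = ((1/2)*(-1/27)*((-3 - 16) - 297) - 1405)**2 = ((1/2)*(-1/27)*(-19 - 297) - 1405)**2 = ((1/2)*(-1/27)*(-316) - 1405)**2 = (158/27 - 1405)**2 = (-37777/27)**2 = 1427101729/729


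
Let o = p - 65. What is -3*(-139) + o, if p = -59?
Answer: 293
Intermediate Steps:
o = -124 (o = -59 - 65 = -124)
-3*(-139) + o = -3*(-139) - 124 = 417 - 124 = 293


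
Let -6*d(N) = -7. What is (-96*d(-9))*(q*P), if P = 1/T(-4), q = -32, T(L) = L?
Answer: -896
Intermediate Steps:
d(N) = 7/6 (d(N) = -1/6*(-7) = 7/6)
P = -1/4 (P = 1/(-4) = -1/4 ≈ -0.25000)
(-96*d(-9))*(q*P) = (-96*7/6)*(-32*(-1/4)) = -112*8 = -896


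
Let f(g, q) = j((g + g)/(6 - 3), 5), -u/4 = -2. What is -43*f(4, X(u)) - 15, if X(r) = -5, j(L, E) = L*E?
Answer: -1765/3 ≈ -588.33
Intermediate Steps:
u = 8 (u = -4*(-2) = 8)
j(L, E) = E*L
f(g, q) = 10*g/3 (f(g, q) = 5*((g + g)/(6 - 3)) = 5*((2*g)/3) = 5*((2*g)*(1/3)) = 5*(2*g/3) = 10*g/3)
-43*f(4, X(u)) - 15 = -430*4/3 - 15 = -43*40/3 - 15 = -1720/3 - 15 = -1765/3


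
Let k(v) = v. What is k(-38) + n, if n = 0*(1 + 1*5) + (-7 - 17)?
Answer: -62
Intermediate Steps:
n = -24 (n = 0*(1 + 5) - 24 = 0*6 - 24 = 0 - 24 = -24)
k(-38) + n = -38 - 24 = -62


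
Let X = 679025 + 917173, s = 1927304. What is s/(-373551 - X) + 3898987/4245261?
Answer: -167294254027/2787366203163 ≈ -0.060019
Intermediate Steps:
X = 1596198
s/(-373551 - X) + 3898987/4245261 = 1927304/(-373551 - 1*1596198) + 3898987/4245261 = 1927304/(-373551 - 1596198) + 3898987*(1/4245261) = 1927304/(-1969749) + 3898987/4245261 = 1927304*(-1/1969749) + 3898987/4245261 = -1927304/1969749 + 3898987/4245261 = -167294254027/2787366203163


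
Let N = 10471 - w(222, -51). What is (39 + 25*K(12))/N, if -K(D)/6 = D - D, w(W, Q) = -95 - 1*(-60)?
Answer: 13/3502 ≈ 0.0037122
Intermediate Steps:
w(W, Q) = -35 (w(W, Q) = -95 + 60 = -35)
K(D) = 0 (K(D) = -6*(D - D) = -6*0 = 0)
N = 10506 (N = 10471 - 1*(-35) = 10471 + 35 = 10506)
(39 + 25*K(12))/N = (39 + 25*0)/10506 = (39 + 0)*(1/10506) = 39*(1/10506) = 13/3502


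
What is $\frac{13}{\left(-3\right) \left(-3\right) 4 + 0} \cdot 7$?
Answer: $\frac{91}{36} \approx 2.5278$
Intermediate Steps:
$\frac{13}{\left(-3\right) \left(-3\right) 4 + 0} \cdot 7 = \frac{13}{9 \cdot 4 + 0} \cdot 7 = \frac{13}{36 + 0} \cdot 7 = \frac{13}{36} \cdot 7 = \frac{91}{36}$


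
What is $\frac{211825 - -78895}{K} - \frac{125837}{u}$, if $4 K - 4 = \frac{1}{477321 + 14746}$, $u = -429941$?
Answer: $\frac{246018882376361513}{846239542129} \approx 2.9072 \cdot 10^{5}$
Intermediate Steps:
$K = \frac{1968269}{1968268}$ ($K = 1 + \frac{1}{4 \left(477321 + 14746\right)} = 1 + \frac{1}{4 \cdot 492067} = 1 + \frac{1}{4} \cdot \frac{1}{492067} = 1 + \frac{1}{1968268} = \frac{1968269}{1968268} \approx 1.0$)
$\frac{211825 - -78895}{K} - \frac{125837}{u} = \frac{211825 - -78895}{\frac{1968269}{1968268}} - \frac{125837}{-429941} = \left(211825 + 78895\right) \frac{1968268}{1968269} - - \frac{125837}{429941} = 290720 \cdot \frac{1968268}{1968269} + \frac{125837}{429941} = \frac{572214872960}{1968269} + \frac{125837}{429941} = \frac{246018882376361513}{846239542129}$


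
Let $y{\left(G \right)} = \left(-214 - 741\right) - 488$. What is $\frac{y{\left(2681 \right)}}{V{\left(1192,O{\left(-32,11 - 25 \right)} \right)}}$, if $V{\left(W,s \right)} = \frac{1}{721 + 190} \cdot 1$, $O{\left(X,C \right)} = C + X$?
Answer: $-1314573$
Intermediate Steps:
$y{\left(G \right)} = -1443$ ($y{\left(G \right)} = -955 - 488 = -1443$)
$V{\left(W,s \right)} = \frac{1}{911}$ ($V{\left(W,s \right)} = \frac{1}{911} \cdot 1 = \frac{1}{911}$)
$\frac{y{\left(2681 \right)}}{V{\left(1192,O{\left(-32,11 - 25 \right)} \right)}} = - 1443 \frac{1}{\frac{1}{911}} = \left(-1443\right) 911 = -1314573$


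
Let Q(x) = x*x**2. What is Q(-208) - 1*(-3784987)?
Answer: -5213925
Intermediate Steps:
Q(x) = x**3
Q(-208) - 1*(-3784987) = (-208)**3 - 1*(-3784987) = -8998912 + 3784987 = -5213925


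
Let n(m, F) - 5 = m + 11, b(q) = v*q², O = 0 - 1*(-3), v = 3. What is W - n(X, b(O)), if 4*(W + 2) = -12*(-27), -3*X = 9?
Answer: 66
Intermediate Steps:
X = -3 (X = -⅓*9 = -3)
W = 79 (W = -2 + (-12*(-27))/4 = -2 + (¼)*324 = -2 + 81 = 79)
O = 3 (O = 0 + 3 = 3)
b(q) = 3*q²
n(m, F) = 16 + m (n(m, F) = 5 + (m + 11) = 5 + (11 + m) = 16 + m)
W - n(X, b(O)) = 79 - (16 - 3) = 79 - 1*13 = 79 - 13 = 66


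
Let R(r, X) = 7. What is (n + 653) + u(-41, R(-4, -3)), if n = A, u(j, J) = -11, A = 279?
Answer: 921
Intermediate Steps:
n = 279
(n + 653) + u(-41, R(-4, -3)) = (279 + 653) - 11 = 932 - 11 = 921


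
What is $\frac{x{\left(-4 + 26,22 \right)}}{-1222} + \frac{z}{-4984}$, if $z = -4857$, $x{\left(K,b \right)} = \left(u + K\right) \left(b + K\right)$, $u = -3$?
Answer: $\frac{884315}{3045224} \approx 0.29039$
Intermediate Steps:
$x{\left(K,b \right)} = \left(-3 + K\right) \left(K + b\right)$ ($x{\left(K,b \right)} = \left(-3 + K\right) \left(b + K\right) = \left(-3 + K\right) \left(K + b\right)$)
$\frac{x{\left(-4 + 26,22 \right)}}{-1222} + \frac{z}{-4984} = \frac{\left(-4 + 26\right)^{2} - 3 \left(-4 + 26\right) - 66 + \left(-4 + 26\right) 22}{-1222} - \frac{4857}{-4984} = \left(22^{2} - 66 - 66 + 22 \cdot 22\right) \left(- \frac{1}{1222}\right) - - \frac{4857}{4984} = \left(484 - 66 - 66 + 484\right) \left(- \frac{1}{1222}\right) + \frac{4857}{4984} = 836 \left(- \frac{1}{1222}\right) + \frac{4857}{4984} = - \frac{418}{611} + \frac{4857}{4984} = \frac{884315}{3045224}$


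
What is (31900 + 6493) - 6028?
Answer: 32365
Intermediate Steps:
(31900 + 6493) - 6028 = 38393 - 6028 = 32365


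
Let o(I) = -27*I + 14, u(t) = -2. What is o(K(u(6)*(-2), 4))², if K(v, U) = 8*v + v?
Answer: 917764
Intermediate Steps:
K(v, U) = 9*v
o(I) = 14 - 27*I
o(K(u(6)*(-2), 4))² = (14 - 243*(-2*(-2)))² = (14 - 243*4)² = (14 - 27*36)² = (14 - 972)² = (-958)² = 917764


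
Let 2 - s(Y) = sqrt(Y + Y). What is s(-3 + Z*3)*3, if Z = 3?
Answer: 6 - 6*sqrt(3) ≈ -4.3923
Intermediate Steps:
s(Y) = 2 - sqrt(2)*sqrt(Y) (s(Y) = 2 - sqrt(Y + Y) = 2 - sqrt(2*Y) = 2 - sqrt(2)*sqrt(Y))
s(-3 + Z*3)*3 = (2 - sqrt(2)*sqrt(-3 + 3*3))*3 = (2 - sqrt(2)*sqrt(-3 + 9))*3 = (2 - sqrt(2)*sqrt(6))*3 = (2 - 2*sqrt(3))*3 = 6 - 6*sqrt(3)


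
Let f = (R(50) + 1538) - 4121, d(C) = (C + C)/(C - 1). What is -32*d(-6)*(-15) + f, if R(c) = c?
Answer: -11971/7 ≈ -1710.1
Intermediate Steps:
d(C) = 2*C/(-1 + C) (d(C) = (2*C)/(-1 + C) = 2*C/(-1 + C))
f = -2533 (f = (50 + 1538) - 4121 = 1588 - 4121 = -2533)
-32*d(-6)*(-15) + f = -64*(-6)/(-1 - 6)*(-15) - 2533 = -64*(-6)/(-7)*(-15) - 2533 = -64*(-6)*(-1)/7*(-15) - 2533 = -32*12/7*(-15) - 2533 = -384/7*(-15) - 2533 = 5760/7 - 2533 = -11971/7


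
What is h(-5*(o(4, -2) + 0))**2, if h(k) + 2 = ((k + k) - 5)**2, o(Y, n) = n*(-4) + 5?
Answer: 332077729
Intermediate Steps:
o(Y, n) = 5 - 4*n (o(Y, n) = -4*n + 5 = 5 - 4*n)
h(k) = -2 + (-5 + 2*k)**2 (h(k) = -2 + ((k + k) - 5)**2 = -2 + (2*k - 5)**2 = -2 + (-5 + 2*k)**2)
h(-5*(o(4, -2) + 0))**2 = (-2 + (-5 + 2*(-5*((5 - 4*(-2)) + 0)))**2)**2 = (-2 + (-5 + 2*(-5*((5 + 8) + 0)))**2)**2 = (-2 + (-5 + 2*(-5*(13 + 0)))**2)**2 = (-2 + (-5 + 2*(-5*13))**2)**2 = (-2 + (-5 + 2*(-65))**2)**2 = (-2 + (-5 - 130)**2)**2 = (-2 + (-135)**2)**2 = (-2 + 18225)**2 = 18223**2 = 332077729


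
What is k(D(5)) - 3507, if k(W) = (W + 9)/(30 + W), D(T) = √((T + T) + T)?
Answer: -206896/59 + 7*√15/295 ≈ -3506.6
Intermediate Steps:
D(T) = √3*√T (D(T) = √(2*T + T) = √(3*T) = √3*√T)
k(W) = (9 + W)/(30 + W)
k(D(5)) - 3507 = (9 + √3*√5)/(30 + √3*√5) - 3507 = (9 + √15)/(30 + √15) - 3507 = -3507 + (9 + √15)/(30 + √15)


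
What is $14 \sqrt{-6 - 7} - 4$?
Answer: $-4 + 14 i \sqrt{13} \approx -4.0 + 50.478 i$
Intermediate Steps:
$14 \sqrt{-6 - 7} - 4 = 14 \sqrt{-13} - 4 = 14 i \sqrt{13} - 4 = -4 + 14 i \sqrt{13}$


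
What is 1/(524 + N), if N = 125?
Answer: 1/649 ≈ 0.0015408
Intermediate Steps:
1/(524 + N) = 1/(524 + 125) = 1/649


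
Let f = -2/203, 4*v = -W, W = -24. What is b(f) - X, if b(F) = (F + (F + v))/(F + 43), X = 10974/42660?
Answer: -2443381/20682990 ≈ -0.11813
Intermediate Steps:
v = 6 (v = (-1*(-24))/4 = (¼)*24 = 6)
X = 1829/7110 (X = 10974*(1/42660) = 1829/7110 ≈ 0.25724)
f = -2/203 (f = -2*1/203 = -2/203 ≈ -0.0098522)
b(F) = (6 + 2*F)/(43 + F) (b(F) = (F + (F + 6))/(F + 43) = (F + (6 + F))/(43 + F) = (6 + 2*F)/(43 + F))
b(f) - X = 2*(3 - 2/203)/(43 - 2/203) - 1*1829/7110 = 2*(607/203)/(8727/203) - 1829/7110 = 2*(203/8727)*(607/203) - 1829/7110 = 1214/8727 - 1829/7110 = -2443381/20682990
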